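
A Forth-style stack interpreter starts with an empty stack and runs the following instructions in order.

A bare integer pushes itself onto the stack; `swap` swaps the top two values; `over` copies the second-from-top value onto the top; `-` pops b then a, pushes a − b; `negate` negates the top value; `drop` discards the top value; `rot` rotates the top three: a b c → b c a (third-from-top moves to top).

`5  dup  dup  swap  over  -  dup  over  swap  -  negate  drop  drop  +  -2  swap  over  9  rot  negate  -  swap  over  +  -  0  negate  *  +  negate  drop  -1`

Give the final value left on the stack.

-1

5       5
dup     5 5
dup     5 5 5
swap    5 5 5
over    5 5 5 5
-       5 5 0
dup     5 5 0 0
over    5 5 0 0 0
swap    5 5 0 0 0
-       5 5 0 0
negate  5 5 0 0
drop    5 5 0
drop    5 5
+       10
-2      10 -2
swap    -2 10
over    -2 10 -2
9       -2 10 -2 9
rot     -2 -2 9 10
negate  -2 -2 9 -10
-       -2 -2 19
swap    -2 19 -2
over    -2 19 -2 19
+       -2 19 17
-       -2 2
0       -2 2 0
negate  -2 2 0
*       -2 0
+       -2
negate  2
drop    (empty)
-1      -1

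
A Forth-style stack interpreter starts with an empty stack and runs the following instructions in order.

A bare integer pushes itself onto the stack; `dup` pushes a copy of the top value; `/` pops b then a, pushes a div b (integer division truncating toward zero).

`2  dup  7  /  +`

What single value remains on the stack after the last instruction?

2   -> 2
dup -> 2 2
7   -> 2 2 7
/   -> 2 0
+   -> 2

2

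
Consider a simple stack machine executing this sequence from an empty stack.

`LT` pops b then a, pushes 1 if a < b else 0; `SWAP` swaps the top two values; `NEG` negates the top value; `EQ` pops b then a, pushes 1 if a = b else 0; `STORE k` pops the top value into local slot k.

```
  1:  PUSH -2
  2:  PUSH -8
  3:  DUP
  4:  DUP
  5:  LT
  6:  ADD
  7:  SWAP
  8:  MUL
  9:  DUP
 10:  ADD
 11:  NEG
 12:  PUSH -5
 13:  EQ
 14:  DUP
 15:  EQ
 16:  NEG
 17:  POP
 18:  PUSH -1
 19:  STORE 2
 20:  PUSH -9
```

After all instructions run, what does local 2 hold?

-1

PUSH -2  [-2]
PUSH -8  [-2, -8]
DUP      [-2, -8, -8]
DUP      [-2, -8, -8, -8]
LT       [-2, -8, 0]
ADD      [-2, -8]
SWAP     [-8, -2]
MUL      [16]
DUP      [16, 16]
ADD      [32]
NEG      [-32]
PUSH -5  [-32, -5]
EQ       [0]
DUP      [0, 0]
EQ       [1]
NEG      [-1]
POP      []
PUSH -1  [-1]
STORE 2  []
PUSH -9  [-9]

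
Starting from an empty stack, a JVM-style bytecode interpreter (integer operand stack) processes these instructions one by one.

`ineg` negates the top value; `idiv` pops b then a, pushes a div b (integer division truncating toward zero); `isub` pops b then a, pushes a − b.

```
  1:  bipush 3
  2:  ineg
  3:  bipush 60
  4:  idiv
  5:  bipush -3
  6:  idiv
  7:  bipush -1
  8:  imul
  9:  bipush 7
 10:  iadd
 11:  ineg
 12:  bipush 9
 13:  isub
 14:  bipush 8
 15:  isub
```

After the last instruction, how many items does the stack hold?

bipush 3   3
ineg       -3
bipush 60  -3 60
idiv       0
bipush -3  0 -3
idiv       0
bipush -1  0 -1
imul       0
bipush 7   0 7
iadd       7
ineg       -7
bipush 9   -7 9
isub       -16
bipush 8   -16 8
isub       -24

1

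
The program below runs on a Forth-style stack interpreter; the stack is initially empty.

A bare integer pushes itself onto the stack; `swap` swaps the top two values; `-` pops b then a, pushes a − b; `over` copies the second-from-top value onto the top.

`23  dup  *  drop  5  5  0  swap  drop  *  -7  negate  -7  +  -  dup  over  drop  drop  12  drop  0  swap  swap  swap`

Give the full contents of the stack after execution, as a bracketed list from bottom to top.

23     -> [23]
dup    -> [23, 23]
*      -> [529]
drop   -> []
5      -> [5]
5      -> [5, 5]
0      -> [5, 5, 0]
swap   -> [5, 0, 5]
drop   -> [5, 0]
*      -> [0]
-7     -> [0, -7]
negate -> [0, 7]
-7     -> [0, 7, -7]
+      -> [0, 0]
-      -> [0]
dup    -> [0, 0]
over   -> [0, 0, 0]
drop   -> [0, 0]
drop   -> [0]
12     -> [0, 12]
drop   -> [0]
0      -> [0, 0]
swap   -> [0, 0]
swap   -> [0, 0]
swap   -> [0, 0]

[0, 0]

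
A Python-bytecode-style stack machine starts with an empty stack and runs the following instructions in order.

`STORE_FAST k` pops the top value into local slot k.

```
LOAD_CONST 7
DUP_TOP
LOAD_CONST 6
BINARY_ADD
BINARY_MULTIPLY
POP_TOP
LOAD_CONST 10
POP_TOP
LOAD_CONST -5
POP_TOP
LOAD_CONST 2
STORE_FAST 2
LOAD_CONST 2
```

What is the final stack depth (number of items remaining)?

1

LOAD_CONST 7     7
DUP_TOP          7 7
LOAD_CONST 6     7 7 6
BINARY_ADD       7 13
BINARY_MULTIPLY  91
POP_TOP          (empty)
LOAD_CONST 10    10
POP_TOP          (empty)
LOAD_CONST -5    -5
POP_TOP          (empty)
LOAD_CONST 2     2
STORE_FAST 2     (empty)
LOAD_CONST 2     2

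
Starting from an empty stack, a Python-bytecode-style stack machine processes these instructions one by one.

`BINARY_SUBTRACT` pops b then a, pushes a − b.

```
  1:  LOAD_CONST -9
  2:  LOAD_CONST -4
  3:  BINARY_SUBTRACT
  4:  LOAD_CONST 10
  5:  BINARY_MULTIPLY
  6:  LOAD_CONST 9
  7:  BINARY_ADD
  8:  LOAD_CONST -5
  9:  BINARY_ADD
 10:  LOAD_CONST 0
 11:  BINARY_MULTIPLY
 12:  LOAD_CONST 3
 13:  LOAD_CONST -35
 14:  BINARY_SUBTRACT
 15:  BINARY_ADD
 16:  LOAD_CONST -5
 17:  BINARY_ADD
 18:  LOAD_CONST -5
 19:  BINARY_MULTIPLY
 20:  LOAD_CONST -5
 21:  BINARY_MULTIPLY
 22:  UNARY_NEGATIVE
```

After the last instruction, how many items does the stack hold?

LOAD_CONST -9   -> [-9]
LOAD_CONST -4   -> [-9, -4]
BINARY_SUBTRACT -> [-5]
LOAD_CONST 10   -> [-5, 10]
BINARY_MULTIPLY -> [-50]
LOAD_CONST 9    -> [-50, 9]
BINARY_ADD      -> [-41]
LOAD_CONST -5   -> [-41, -5]
BINARY_ADD      -> [-46]
LOAD_CONST 0    -> [-46, 0]
BINARY_MULTIPLY -> [0]
LOAD_CONST 3    -> [0, 3]
LOAD_CONST -35  -> [0, 3, -35]
BINARY_SUBTRACT -> [0, 38]
BINARY_ADD      -> [38]
LOAD_CONST -5   -> [38, -5]
BINARY_ADD      -> [33]
LOAD_CONST -5   -> [33, -5]
BINARY_MULTIPLY -> [-165]
LOAD_CONST -5   -> [-165, -5]
BINARY_MULTIPLY -> [825]
UNARY_NEGATIVE  -> [-825]

1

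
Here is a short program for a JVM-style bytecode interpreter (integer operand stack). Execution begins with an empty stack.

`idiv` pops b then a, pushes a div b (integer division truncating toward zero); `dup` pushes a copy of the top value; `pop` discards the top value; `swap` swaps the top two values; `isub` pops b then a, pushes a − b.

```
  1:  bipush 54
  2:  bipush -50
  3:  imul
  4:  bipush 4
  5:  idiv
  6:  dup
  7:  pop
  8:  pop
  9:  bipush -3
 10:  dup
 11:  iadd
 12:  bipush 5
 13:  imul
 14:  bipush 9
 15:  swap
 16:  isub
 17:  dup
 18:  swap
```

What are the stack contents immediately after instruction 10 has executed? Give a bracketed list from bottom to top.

[-3, -3]

bipush 54  -> [54]
bipush -50 -> [54, -50]
imul       -> [-2700]
bipush 4   -> [-2700, 4]
idiv       -> [-675]
dup        -> [-675, -675]
pop        -> [-675]
pop        -> []
bipush -3  -> [-3]
dup        -> [-3, -3]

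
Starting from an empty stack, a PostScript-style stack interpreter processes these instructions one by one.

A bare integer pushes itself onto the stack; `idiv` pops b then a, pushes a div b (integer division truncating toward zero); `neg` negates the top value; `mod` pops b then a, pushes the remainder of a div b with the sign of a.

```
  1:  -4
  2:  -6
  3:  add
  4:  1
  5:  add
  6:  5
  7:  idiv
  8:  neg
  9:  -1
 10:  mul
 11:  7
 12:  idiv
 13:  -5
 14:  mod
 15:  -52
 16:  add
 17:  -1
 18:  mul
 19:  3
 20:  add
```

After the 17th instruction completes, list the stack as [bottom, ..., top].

-4    -4
-6    -4 -6
add   -10
1     -10 1
add   -9
5     -9 5
idiv  -1
neg   1
-1    1 -1
mul   -1
7     -1 7
idiv  0
-5    0 -5
mod   0
-52   0 -52
add   -52
-1    -52 -1

[-52, -1]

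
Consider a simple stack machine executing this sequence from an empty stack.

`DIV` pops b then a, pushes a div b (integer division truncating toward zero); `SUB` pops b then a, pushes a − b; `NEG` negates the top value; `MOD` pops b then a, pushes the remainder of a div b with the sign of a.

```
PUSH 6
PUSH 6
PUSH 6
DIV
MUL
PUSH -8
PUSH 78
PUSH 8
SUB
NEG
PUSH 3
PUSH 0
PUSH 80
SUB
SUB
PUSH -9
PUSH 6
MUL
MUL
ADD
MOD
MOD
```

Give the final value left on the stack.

6

PUSH 6  : [6]
PUSH 6  : [6, 6]
PUSH 6  : [6, 6, 6]
DIV     : [6, 1]
MUL     : [6]
PUSH -8 : [6, -8]
PUSH 78 : [6, -8, 78]
PUSH 8  : [6, -8, 78, 8]
SUB     : [6, -8, 70]
NEG     : [6, -8, -70]
PUSH 3  : [6, -8, -70, 3]
PUSH 0  : [6, -8, -70, 3, 0]
PUSH 80 : [6, -8, -70, 3, 0, 80]
SUB     : [6, -8, -70, 3, -80]
SUB     : [6, -8, -70, 83]
PUSH -9 : [6, -8, -70, 83, -9]
PUSH 6  : [6, -8, -70, 83, -9, 6]
MUL     : [6, -8, -70, 83, -54]
MUL     : [6, -8, -70, -4482]
ADD     : [6, -8, -4552]
MOD     : [6, -8]
MOD     : [6]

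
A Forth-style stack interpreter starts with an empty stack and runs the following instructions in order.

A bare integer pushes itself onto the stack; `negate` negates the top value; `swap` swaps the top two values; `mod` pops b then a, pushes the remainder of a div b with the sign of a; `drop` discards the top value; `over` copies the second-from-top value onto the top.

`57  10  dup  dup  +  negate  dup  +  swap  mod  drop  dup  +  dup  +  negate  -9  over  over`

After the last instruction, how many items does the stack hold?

4

57      [57]
10      [57, 10]
dup     [57, 10, 10]
dup     [57, 10, 10, 10]
+       [57, 10, 20]
negate  [57, 10, -20]
dup     [57, 10, -20, -20]
+       [57, 10, -40]
swap    [57, -40, 10]
mod     [57, 0]
drop    [57]
dup     [57, 57]
+       [114]
dup     [114, 114]
+       [228]
negate  [-228]
-9      [-228, -9]
over    [-228, -9, -228]
over    [-228, -9, -228, -9]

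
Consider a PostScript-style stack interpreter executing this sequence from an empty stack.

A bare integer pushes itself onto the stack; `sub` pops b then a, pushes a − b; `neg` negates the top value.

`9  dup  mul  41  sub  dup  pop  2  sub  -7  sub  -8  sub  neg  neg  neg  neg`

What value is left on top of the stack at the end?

53

9   → 9
dup → 9 9
mul → 81
41  → 81 41
sub → 40
dup → 40 40
pop → 40
2   → 40 2
sub → 38
-7  → 38 -7
sub → 45
-8  → 45 -8
sub → 53
neg → -53
neg → 53
neg → -53
neg → 53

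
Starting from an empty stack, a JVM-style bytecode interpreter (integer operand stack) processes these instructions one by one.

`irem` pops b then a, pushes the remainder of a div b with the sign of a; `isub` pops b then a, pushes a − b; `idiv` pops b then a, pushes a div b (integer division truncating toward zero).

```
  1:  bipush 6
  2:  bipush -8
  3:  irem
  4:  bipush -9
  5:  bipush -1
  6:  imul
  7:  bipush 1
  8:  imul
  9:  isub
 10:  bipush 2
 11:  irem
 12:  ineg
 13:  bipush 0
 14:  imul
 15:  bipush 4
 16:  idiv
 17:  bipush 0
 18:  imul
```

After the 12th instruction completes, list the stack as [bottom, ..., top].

[1]

bipush 6  → 6
bipush -8 → 6 -8
irem      → 6
bipush -9 → 6 -9
bipush -1 → 6 -9 -1
imul      → 6 9
bipush 1  → 6 9 1
imul      → 6 9
isub      → -3
bipush 2  → -3 2
irem      → -1
ineg      → 1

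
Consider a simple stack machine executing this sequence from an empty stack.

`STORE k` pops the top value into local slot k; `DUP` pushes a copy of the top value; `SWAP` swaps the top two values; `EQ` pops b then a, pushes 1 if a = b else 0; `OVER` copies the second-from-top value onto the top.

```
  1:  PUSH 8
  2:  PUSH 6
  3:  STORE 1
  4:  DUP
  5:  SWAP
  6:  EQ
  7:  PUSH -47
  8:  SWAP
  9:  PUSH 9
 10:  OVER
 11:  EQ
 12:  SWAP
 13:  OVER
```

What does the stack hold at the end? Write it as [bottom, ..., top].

[-47, 0, 1, 0]

PUSH 8    [8]
PUSH 6    [8, 6]
STORE 1   [8]
DUP       [8, 8]
SWAP      [8, 8]
EQ        [1]
PUSH -47  [1, -47]
SWAP      [-47, 1]
PUSH 9    [-47, 1, 9]
OVER      [-47, 1, 9, 1]
EQ        [-47, 1, 0]
SWAP      [-47, 0, 1]
OVER      [-47, 0, 1, 0]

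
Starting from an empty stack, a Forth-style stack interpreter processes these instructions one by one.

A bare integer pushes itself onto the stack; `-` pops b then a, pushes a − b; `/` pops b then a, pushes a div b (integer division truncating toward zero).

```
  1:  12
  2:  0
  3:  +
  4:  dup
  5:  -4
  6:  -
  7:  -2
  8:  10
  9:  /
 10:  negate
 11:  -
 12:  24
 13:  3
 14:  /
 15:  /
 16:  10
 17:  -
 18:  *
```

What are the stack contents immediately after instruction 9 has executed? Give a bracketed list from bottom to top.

[12, 16, 0]

12  -> 12
0   -> 12 0
+   -> 12
dup -> 12 12
-4  -> 12 12 -4
-   -> 12 16
-2  -> 12 16 -2
10  -> 12 16 -2 10
/   -> 12 16 0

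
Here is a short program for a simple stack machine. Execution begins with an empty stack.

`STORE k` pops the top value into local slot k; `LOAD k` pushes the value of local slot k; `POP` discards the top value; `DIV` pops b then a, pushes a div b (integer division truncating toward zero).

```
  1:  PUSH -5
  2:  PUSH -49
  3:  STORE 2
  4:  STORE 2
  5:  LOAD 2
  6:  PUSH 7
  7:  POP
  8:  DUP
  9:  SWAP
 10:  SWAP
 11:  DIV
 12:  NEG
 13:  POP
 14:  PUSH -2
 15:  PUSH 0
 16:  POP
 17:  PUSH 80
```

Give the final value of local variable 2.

PUSH -5  → [-5]
PUSH -49 → [-5, -49]
STORE 2  → [-5]
STORE 2  → []
LOAD 2   → [-5]
PUSH 7   → [-5, 7]
POP      → [-5]
DUP      → [-5, -5]
SWAP     → [-5, -5]
SWAP     → [-5, -5]
DIV      → [1]
NEG      → [-1]
POP      → []
PUSH -2  → [-2]
PUSH 0   → [-2, 0]
POP      → [-2]
PUSH 80  → [-2, 80]

-5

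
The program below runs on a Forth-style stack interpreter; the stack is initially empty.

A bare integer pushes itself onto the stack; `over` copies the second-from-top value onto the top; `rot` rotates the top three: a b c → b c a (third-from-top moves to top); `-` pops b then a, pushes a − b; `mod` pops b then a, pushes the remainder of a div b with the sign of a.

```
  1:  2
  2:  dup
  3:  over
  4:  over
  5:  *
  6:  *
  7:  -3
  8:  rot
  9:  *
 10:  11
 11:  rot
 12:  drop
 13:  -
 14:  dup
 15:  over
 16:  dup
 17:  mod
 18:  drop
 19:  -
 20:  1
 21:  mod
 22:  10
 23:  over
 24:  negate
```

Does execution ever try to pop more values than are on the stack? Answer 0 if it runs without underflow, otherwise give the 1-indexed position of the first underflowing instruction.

0

2      → 2
dup    → 2 2
over   → 2 2 2
over   → 2 2 2 2
*      → 2 2 4
*      → 2 8
-3     → 2 8 -3
rot    → 8 -3 2
*      → 8 -6
11     → 8 -6 11
rot    → -6 11 8
drop   → -6 11
-      → -17
dup    → -17 -17
over   → -17 -17 -17
dup    → -17 -17 -17 -17
mod    → -17 -17 0
drop   → -17 -17
-      → 0
1      → 0 1
mod    → 0
10     → 0 10
over   → 0 10 0
negate → 0 10 0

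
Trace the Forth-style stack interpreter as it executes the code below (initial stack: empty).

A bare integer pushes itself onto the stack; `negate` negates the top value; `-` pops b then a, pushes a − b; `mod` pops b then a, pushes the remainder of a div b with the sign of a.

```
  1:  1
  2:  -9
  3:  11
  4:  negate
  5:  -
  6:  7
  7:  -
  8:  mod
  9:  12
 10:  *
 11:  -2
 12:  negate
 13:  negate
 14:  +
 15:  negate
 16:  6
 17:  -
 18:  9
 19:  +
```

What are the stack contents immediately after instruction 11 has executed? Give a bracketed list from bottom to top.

[12, -2]

1       [1]
-9      [1, -9]
11      [1, -9, 11]
negate  [1, -9, -11]
-       [1, 2]
7       [1, 2, 7]
-       [1, -5]
mod     [1]
12      [1, 12]
*       [12]
-2      [12, -2]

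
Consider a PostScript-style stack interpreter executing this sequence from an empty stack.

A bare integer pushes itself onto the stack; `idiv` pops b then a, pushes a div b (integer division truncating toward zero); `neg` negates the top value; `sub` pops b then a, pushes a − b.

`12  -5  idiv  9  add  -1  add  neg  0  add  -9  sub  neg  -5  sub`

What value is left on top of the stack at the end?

2

12    [12]
-5    [12, -5]
idiv  [-2]
9     [-2, 9]
add   [7]
-1    [7, -1]
add   [6]
neg   [-6]
0     [-6, 0]
add   [-6]
-9    [-6, -9]
sub   [3]
neg   [-3]
-5    [-3, -5]
sub   [2]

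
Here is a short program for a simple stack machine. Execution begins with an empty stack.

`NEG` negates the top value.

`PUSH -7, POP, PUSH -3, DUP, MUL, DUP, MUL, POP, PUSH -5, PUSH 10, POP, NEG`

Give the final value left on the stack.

PUSH -7 : [-7]
POP     : []
PUSH -3 : [-3]
DUP     : [-3, -3]
MUL     : [9]
DUP     : [9, 9]
MUL     : [81]
POP     : []
PUSH -5 : [-5]
PUSH 10 : [-5, 10]
POP     : [-5]
NEG     : [5]

5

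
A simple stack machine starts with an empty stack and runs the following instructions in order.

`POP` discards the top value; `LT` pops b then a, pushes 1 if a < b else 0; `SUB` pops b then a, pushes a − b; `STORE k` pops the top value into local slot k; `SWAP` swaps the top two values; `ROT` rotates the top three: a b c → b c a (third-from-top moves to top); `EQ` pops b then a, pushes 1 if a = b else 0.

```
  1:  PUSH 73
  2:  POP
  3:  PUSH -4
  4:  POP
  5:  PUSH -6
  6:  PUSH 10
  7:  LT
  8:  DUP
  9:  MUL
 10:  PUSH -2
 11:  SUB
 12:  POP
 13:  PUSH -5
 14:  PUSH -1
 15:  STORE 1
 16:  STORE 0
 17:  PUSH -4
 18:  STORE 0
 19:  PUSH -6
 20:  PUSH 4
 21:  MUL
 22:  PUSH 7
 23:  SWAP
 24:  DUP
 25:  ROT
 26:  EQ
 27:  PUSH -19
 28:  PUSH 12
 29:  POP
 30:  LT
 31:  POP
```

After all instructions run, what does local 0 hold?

PUSH 73  → 73
POP      → (empty)
PUSH -4  → -4
POP      → (empty)
PUSH -6  → -6
PUSH 10  → -6 10
LT       → 1
DUP      → 1 1
MUL      → 1
PUSH -2  → 1 -2
SUB      → 3
POP      → (empty)
PUSH -5  → -5
PUSH -1  → -5 -1
STORE 1  → -5
STORE 0  → (empty)
PUSH -4  → -4
STORE 0  → (empty)
PUSH -6  → -6
PUSH 4   → -6 4
MUL      → -24
PUSH 7   → -24 7
SWAP     → 7 -24
DUP      → 7 -24 -24
ROT      → -24 -24 7
EQ       → -24 0
PUSH -19 → -24 0 -19
PUSH 12  → -24 0 -19 12
POP      → -24 0 -19
LT       → -24 0
POP      → -24

-4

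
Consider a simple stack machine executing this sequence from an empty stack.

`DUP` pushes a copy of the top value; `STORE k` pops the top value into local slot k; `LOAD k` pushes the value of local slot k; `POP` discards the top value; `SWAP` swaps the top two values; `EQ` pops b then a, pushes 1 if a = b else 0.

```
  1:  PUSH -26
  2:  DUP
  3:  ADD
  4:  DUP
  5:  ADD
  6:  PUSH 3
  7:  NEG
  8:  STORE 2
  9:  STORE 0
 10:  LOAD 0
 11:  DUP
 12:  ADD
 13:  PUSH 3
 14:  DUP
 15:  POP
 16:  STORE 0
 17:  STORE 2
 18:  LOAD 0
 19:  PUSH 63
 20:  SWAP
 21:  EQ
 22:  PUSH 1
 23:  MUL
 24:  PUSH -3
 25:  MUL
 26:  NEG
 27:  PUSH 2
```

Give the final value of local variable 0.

PUSH -26 → [-26]
DUP      → [-26, -26]
ADD      → [-52]
DUP      → [-52, -52]
ADD      → [-104]
PUSH 3   → [-104, 3]
NEG      → [-104, -3]
STORE 2  → [-104]
STORE 0  → []
LOAD 0   → [-104]
DUP      → [-104, -104]
ADD      → [-208]
PUSH 3   → [-208, 3]
DUP      → [-208, 3, 3]
POP      → [-208, 3]
STORE 0  → [-208]
STORE 2  → []
LOAD 0   → [3]
PUSH 63  → [3, 63]
SWAP     → [63, 3]
EQ       → [0]
PUSH 1   → [0, 1]
MUL      → [0]
PUSH -3  → [0, -3]
MUL      → [0]
NEG      → [0]
PUSH 2   → [0, 2]

3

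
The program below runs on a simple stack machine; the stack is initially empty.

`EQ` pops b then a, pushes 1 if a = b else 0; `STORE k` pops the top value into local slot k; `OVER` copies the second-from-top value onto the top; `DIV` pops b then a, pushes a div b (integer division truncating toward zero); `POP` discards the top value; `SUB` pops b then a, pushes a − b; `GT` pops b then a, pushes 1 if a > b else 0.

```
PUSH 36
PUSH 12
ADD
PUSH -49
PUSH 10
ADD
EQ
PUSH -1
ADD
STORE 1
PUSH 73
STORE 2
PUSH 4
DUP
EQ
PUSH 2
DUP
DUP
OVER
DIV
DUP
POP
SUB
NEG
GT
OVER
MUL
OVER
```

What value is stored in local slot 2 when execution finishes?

PUSH 36   36
PUSH 12   36 12
ADD       48
PUSH -49  48 -49
PUSH 10   48 -49 10
ADD       48 -39
EQ        0
PUSH -1   0 -1
ADD       -1
STORE 1   (empty)
PUSH 73   73
STORE 2   (empty)
PUSH 4    4
DUP       4 4
EQ        1
PUSH 2    1 2
DUP       1 2 2
DUP       1 2 2 2
OVER      1 2 2 2 2
DIV       1 2 2 1
DUP       1 2 2 1 1
POP       1 2 2 1
SUB       1 2 1
NEG       1 2 -1
GT        1 1
OVER      1 1 1
MUL       1 1
OVER      1 1 1

73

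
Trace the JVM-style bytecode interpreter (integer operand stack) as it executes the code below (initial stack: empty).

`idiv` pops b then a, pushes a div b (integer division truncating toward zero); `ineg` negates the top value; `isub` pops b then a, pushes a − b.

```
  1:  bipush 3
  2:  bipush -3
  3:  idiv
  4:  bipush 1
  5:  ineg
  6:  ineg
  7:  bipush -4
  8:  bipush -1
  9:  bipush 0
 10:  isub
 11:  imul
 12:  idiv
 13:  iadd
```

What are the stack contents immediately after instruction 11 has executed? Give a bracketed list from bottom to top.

bipush 3  → 3
bipush -3 → 3 -3
idiv      → -1
bipush 1  → -1 1
ineg      → -1 -1
ineg      → -1 1
bipush -4 → -1 1 -4
bipush -1 → -1 1 -4 -1
bipush 0  → -1 1 -4 -1 0
isub      → -1 1 -4 -1
imul      → -1 1 4

[-1, 1, 4]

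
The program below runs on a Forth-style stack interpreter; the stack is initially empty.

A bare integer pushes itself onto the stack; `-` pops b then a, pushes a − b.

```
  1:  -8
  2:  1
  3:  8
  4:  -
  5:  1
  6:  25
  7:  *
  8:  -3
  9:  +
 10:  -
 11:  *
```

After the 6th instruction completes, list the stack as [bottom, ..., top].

[-8, -7, 1, 25]

-8 → -8
1  → -8 1
8  → -8 1 8
-  → -8 -7
1  → -8 -7 1
25 → -8 -7 1 25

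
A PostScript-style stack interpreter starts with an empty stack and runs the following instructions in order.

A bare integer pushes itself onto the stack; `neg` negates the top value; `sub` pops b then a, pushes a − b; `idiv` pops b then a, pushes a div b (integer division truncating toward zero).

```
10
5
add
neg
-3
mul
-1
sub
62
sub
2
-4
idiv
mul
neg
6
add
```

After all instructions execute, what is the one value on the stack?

6

10   : [10]
5    : [10, 5]
add  : [15]
neg  : [-15]
-3   : [-15, -3]
mul  : [45]
-1   : [45, -1]
sub  : [46]
62   : [46, 62]
sub  : [-16]
2    : [-16, 2]
-4   : [-16, 2, -4]
idiv : [-16, 0]
mul  : [0]
neg  : [0]
6    : [0, 6]
add  : [6]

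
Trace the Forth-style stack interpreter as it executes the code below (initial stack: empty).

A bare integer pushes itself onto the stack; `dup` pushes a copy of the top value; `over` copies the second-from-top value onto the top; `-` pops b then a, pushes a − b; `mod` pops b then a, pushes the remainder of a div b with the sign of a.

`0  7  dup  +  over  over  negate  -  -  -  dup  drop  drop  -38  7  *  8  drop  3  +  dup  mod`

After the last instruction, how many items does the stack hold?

0      : [0]
7      : [0, 7]
dup    : [0, 7, 7]
+      : [0, 14]
over   : [0, 14, 0]
over   : [0, 14, 0, 14]
negate : [0, 14, 0, -14]
-      : [0, 14, 14]
-      : [0, 0]
-      : [0]
dup    : [0, 0]
drop   : [0]
drop   : []
-38    : [-38]
7      : [-38, 7]
*      : [-266]
8      : [-266, 8]
drop   : [-266]
3      : [-266, 3]
+      : [-263]
dup    : [-263, -263]
mod    : [0]

1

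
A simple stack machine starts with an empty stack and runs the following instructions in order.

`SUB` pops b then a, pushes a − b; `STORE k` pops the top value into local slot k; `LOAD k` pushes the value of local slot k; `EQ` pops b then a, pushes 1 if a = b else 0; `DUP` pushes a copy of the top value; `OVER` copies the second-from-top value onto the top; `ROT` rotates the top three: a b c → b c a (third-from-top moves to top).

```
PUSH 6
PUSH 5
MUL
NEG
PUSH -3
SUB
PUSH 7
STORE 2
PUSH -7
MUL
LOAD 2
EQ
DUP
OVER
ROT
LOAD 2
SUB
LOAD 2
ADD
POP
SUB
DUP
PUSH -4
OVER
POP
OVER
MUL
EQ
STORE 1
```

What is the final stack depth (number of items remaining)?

1

PUSH 6  -> [6]
PUSH 5  -> [6, 5]
MUL     -> [30]
NEG     -> [-30]
PUSH -3 -> [-30, -3]
SUB     -> [-27]
PUSH 7  -> [-27, 7]
STORE 2 -> [-27]
PUSH -7 -> [-27, -7]
MUL     -> [189]
LOAD 2  -> [189, 7]
EQ      -> [0]
DUP     -> [0, 0]
OVER    -> [0, 0, 0]
ROT     -> [0, 0, 0]
LOAD 2  -> [0, 0, 0, 7]
SUB     -> [0, 0, -7]
LOAD 2  -> [0, 0, -7, 7]
ADD     -> [0, 0, 0]
POP     -> [0, 0]
SUB     -> [0]
DUP     -> [0, 0]
PUSH -4 -> [0, 0, -4]
OVER    -> [0, 0, -4, 0]
POP     -> [0, 0, -4]
OVER    -> [0, 0, -4, 0]
MUL     -> [0, 0, 0]
EQ      -> [0, 1]
STORE 1 -> [0]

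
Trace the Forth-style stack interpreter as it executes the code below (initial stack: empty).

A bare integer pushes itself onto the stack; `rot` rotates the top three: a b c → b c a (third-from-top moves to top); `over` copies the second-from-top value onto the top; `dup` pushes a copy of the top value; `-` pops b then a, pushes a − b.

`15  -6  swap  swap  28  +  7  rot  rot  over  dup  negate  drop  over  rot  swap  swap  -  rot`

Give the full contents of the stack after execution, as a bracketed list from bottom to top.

15     → [15]
-6     → [15, -6]
swap   → [-6, 15]
swap   → [15, -6]
28     → [15, -6, 28]
+      → [15, 22]
7      → [15, 22, 7]
rot    → [22, 7, 15]
rot    → [7, 15, 22]
over   → [7, 15, 22, 15]
dup    → [7, 15, 22, 15, 15]
negate → [7, 15, 22, 15, -15]
drop   → [7, 15, 22, 15]
over   → [7, 15, 22, 15, 22]
rot    → [7, 15, 15, 22, 22]
swap   → [7, 15, 15, 22, 22]
swap   → [7, 15, 15, 22, 22]
-      → [7, 15, 15, 0]
rot    → [7, 15, 0, 15]

[7, 15, 0, 15]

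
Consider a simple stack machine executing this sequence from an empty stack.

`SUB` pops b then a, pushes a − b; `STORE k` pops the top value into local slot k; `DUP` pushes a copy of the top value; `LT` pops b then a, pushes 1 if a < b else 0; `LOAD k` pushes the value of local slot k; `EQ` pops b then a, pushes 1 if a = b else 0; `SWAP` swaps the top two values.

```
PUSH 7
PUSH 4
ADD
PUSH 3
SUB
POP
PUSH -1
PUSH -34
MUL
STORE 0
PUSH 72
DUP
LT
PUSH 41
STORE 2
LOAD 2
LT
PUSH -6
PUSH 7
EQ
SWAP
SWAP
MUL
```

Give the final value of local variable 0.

PUSH 7   → 7
PUSH 4   → 7 4
ADD      → 11
PUSH 3   → 11 3
SUB      → 8
POP      → (empty)
PUSH -1  → -1
PUSH -34 → -1 -34
MUL      → 34
STORE 0  → (empty)
PUSH 72  → 72
DUP      → 72 72
LT       → 0
PUSH 41  → 0 41
STORE 2  → 0
LOAD 2   → 0 41
LT       → 1
PUSH -6  → 1 -6
PUSH 7   → 1 -6 7
EQ       → 1 0
SWAP     → 0 1
SWAP     → 1 0
MUL      → 0

34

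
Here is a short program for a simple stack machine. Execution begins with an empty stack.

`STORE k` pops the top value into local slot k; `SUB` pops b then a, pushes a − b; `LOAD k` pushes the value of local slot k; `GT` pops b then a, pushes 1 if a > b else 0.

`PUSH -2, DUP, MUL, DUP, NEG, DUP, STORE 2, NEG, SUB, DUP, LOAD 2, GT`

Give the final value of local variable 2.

-4

PUSH -2  [-2]
DUP      [-2, -2]
MUL      [4]
DUP      [4, 4]
NEG      [4, -4]
DUP      [4, -4, -4]
STORE 2  [4, -4]
NEG      [4, 4]
SUB      [0]
DUP      [0, 0]
LOAD 2   [0, 0, -4]
GT       [0, 1]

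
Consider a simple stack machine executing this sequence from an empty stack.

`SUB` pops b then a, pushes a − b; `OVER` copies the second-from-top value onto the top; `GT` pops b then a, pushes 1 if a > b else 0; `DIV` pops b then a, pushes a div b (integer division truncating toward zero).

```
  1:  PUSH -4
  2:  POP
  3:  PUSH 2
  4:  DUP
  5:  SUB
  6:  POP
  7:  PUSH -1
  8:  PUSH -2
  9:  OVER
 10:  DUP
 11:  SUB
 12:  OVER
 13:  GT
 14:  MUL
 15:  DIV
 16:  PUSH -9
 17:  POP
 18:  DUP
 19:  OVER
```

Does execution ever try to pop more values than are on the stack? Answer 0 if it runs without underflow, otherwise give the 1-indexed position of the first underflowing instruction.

0

PUSH -4 : -4
POP     : (empty)
PUSH 2  : 2
DUP     : 2 2
SUB     : 0
POP     : (empty)
PUSH -1 : -1
PUSH -2 : -1 -2
OVER    : -1 -2 -1
DUP     : -1 -2 -1 -1
SUB     : -1 -2 0
OVER    : -1 -2 0 -2
GT      : -1 -2 1
MUL     : -1 -2
DIV     : 0
PUSH -9 : 0 -9
POP     : 0
DUP     : 0 0
OVER    : 0 0 0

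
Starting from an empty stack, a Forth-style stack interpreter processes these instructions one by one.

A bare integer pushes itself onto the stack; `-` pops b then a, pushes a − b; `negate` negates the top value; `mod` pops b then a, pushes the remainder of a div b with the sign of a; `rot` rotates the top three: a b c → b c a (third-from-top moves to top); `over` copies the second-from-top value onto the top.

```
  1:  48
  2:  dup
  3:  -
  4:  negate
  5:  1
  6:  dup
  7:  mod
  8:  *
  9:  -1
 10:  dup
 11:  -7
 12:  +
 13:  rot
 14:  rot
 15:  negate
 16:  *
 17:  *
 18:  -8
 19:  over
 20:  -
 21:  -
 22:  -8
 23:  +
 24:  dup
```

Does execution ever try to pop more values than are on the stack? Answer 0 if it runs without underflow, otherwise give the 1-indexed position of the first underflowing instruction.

0

48     : 48
dup    : 48 48
-      : 0
negate : 0
1      : 0 1
dup    : 0 1 1
mod    : 0 0
*      : 0
-1     : 0 -1
dup    : 0 -1 -1
-7     : 0 -1 -1 -7
+      : 0 -1 -8
rot    : -1 -8 0
rot    : -8 0 -1
negate : -8 0 1
*      : -8 0
*      : 0
-8     : 0 -8
over   : 0 -8 0
-      : 0 -8
-      : 8
-8     : 8 -8
+      : 0
dup    : 0 0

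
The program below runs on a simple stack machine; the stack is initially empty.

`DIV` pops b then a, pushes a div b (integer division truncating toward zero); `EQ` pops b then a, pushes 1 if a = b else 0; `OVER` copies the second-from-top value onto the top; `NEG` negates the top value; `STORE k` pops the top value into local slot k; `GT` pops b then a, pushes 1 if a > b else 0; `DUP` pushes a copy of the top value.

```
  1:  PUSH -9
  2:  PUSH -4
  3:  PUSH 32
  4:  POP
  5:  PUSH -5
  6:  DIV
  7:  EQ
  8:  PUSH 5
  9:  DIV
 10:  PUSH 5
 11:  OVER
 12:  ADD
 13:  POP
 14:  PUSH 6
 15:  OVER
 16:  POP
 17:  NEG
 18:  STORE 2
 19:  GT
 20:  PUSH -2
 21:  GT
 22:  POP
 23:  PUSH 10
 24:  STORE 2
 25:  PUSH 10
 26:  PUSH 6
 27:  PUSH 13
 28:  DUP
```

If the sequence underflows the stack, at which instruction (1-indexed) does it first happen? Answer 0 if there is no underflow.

19

PUSH -9 -> [-9]
PUSH -4 -> [-9, -4]
PUSH 32 -> [-9, -4, 32]
POP     -> [-9, -4]
PUSH -5 -> [-9, -4, -5]
DIV     -> [-9, 0]
EQ      -> [0]
PUSH 5  -> [0, 5]
DIV     -> [0]
PUSH 5  -> [0, 5]
OVER    -> [0, 5, 0]
ADD     -> [0, 5]
POP     -> [0]
PUSH 6  -> [0, 6]
OVER    -> [0, 6, 0]
POP     -> [0, 6]
NEG     -> [0, -6]
STORE 2 -> [0]
GT  — needs 2 operands, stack has 1 → underflow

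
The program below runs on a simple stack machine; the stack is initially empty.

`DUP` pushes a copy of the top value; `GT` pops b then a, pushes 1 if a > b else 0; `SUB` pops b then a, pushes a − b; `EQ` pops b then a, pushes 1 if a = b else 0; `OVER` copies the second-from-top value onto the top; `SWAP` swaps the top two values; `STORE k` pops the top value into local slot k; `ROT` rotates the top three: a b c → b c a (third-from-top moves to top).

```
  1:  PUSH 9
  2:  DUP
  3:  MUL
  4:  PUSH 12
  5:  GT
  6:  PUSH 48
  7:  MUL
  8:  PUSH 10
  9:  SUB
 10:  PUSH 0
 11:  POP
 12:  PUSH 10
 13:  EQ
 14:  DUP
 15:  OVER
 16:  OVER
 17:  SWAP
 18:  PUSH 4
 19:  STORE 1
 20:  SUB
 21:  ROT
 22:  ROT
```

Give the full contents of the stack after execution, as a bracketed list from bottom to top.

[0, 0, 0]

PUSH 9  -> 9
DUP     -> 9 9
MUL     -> 81
PUSH 12 -> 81 12
GT      -> 1
PUSH 48 -> 1 48
MUL     -> 48
PUSH 10 -> 48 10
SUB     -> 38
PUSH 0  -> 38 0
POP     -> 38
PUSH 10 -> 38 10
EQ      -> 0
DUP     -> 0 0
OVER    -> 0 0 0
OVER    -> 0 0 0 0
SWAP    -> 0 0 0 0
PUSH 4  -> 0 0 0 0 4
STORE 1 -> 0 0 0 0
SUB     -> 0 0 0
ROT     -> 0 0 0
ROT     -> 0 0 0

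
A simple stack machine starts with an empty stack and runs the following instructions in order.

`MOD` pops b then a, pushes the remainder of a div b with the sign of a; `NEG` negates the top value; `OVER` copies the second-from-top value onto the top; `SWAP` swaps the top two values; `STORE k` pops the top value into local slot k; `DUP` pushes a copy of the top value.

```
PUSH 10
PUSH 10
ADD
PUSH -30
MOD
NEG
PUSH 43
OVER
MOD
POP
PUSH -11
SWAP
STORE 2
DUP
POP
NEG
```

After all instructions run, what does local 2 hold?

PUSH 10  → 10
PUSH 10  → 10 10
ADD      → 20
PUSH -30 → 20 -30
MOD      → 20
NEG      → -20
PUSH 43  → -20 43
OVER     → -20 43 -20
MOD      → -20 3
POP      → -20
PUSH -11 → -20 -11
SWAP     → -11 -20
STORE 2  → -11
DUP      → -11 -11
POP      → -11
NEG      → 11

-20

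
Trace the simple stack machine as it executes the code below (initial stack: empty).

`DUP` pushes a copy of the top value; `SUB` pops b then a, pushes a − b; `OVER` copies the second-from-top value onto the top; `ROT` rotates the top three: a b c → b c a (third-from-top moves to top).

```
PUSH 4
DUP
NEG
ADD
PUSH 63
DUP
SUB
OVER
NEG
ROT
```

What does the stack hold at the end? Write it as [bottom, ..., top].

PUSH 4   4
DUP      4 4
NEG      4 -4
ADD      0
PUSH 63  0 63
DUP      0 63 63
SUB      0 0
OVER     0 0 0
NEG      0 0 0
ROT      0 0 0

[0, 0, 0]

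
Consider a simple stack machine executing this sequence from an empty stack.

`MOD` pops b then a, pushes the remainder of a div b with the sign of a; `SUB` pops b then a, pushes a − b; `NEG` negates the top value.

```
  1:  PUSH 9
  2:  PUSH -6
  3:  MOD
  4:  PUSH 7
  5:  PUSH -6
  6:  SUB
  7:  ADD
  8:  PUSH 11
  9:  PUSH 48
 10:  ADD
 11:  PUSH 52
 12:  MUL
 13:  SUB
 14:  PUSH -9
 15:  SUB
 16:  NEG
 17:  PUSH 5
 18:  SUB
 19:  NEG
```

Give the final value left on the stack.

-3038

PUSH 9   9
PUSH -6  9 -6
MOD      3
PUSH 7   3 7
PUSH -6  3 7 -6
SUB      3 13
ADD      16
PUSH 11  16 11
PUSH 48  16 11 48
ADD      16 59
PUSH 52  16 59 52
MUL      16 3068
SUB      -3052
PUSH -9  -3052 -9
SUB      -3043
NEG      3043
PUSH 5   3043 5
SUB      3038
NEG      -3038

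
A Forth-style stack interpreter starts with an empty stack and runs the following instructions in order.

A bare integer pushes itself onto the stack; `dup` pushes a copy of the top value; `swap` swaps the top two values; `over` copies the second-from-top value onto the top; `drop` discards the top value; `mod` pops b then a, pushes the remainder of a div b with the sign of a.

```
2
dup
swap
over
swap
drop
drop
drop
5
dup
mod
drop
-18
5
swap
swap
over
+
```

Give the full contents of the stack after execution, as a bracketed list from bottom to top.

2     2
dup   2 2
swap  2 2
over  2 2 2
swap  2 2 2
drop  2 2
drop  2
drop  (empty)
5     5
dup   5 5
mod   0
drop  (empty)
-18   -18
5     -18 5
swap  5 -18
swap  -18 5
over  -18 5 -18
+     -18 -13

[-18, -13]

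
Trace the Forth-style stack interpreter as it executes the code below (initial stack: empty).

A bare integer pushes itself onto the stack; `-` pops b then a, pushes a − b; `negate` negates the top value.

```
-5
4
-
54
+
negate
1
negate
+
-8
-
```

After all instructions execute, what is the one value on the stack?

-5     : [-5]
4      : [-5, 4]
-      : [-9]
54     : [-9, 54]
+      : [45]
negate : [-45]
1      : [-45, 1]
negate : [-45, -1]
+      : [-46]
-8     : [-46, -8]
-      : [-38]

-38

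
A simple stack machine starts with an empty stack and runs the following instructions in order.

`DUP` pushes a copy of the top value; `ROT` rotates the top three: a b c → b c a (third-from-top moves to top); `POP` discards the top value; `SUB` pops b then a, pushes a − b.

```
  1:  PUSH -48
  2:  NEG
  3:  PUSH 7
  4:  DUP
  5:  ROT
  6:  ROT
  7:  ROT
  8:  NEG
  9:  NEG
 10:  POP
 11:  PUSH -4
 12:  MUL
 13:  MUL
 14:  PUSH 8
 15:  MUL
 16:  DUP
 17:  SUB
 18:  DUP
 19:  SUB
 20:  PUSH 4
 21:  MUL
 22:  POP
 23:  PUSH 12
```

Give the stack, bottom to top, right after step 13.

[-1344]

PUSH -48 → [-48]
NEG      → [48]
PUSH 7   → [48, 7]
DUP      → [48, 7, 7]
ROT      → [7, 7, 48]
ROT      → [7, 48, 7]
ROT      → [48, 7, 7]
NEG      → [48, 7, -7]
NEG      → [48, 7, 7]
POP      → [48, 7]
PUSH -4  → [48, 7, -4]
MUL      → [48, -28]
MUL      → [-1344]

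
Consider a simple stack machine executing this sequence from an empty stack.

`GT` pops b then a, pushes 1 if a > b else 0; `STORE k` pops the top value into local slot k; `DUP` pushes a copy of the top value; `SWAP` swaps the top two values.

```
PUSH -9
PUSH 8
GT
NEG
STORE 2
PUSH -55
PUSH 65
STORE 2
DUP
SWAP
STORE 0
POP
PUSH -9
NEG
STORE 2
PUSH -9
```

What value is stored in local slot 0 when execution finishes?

-55

PUSH -9  -> [-9]
PUSH 8   -> [-9, 8]
GT       -> [0]
NEG      -> [0]
STORE 2  -> []
PUSH -55 -> [-55]
PUSH 65  -> [-55, 65]
STORE 2  -> [-55]
DUP      -> [-55, -55]
SWAP     -> [-55, -55]
STORE 0  -> [-55]
POP      -> []
PUSH -9  -> [-9]
NEG      -> [9]
STORE 2  -> []
PUSH -9  -> [-9]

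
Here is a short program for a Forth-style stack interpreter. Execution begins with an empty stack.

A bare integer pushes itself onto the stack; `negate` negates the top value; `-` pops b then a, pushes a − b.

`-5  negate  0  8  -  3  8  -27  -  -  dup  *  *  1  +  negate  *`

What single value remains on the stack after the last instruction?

40955

-5     -> [-5]
negate -> [5]
0      -> [5, 0]
8      -> [5, 0, 8]
-      -> [5, -8]
3      -> [5, -8, 3]
8      -> [5, -8, 3, 8]
-27    -> [5, -8, 3, 8, -27]
-      -> [5, -8, 3, 35]
-      -> [5, -8, -32]
dup    -> [5, -8, -32, -32]
*      -> [5, -8, 1024]
*      -> [5, -8192]
1      -> [5, -8192, 1]
+      -> [5, -8191]
negate -> [5, 8191]
*      -> [40955]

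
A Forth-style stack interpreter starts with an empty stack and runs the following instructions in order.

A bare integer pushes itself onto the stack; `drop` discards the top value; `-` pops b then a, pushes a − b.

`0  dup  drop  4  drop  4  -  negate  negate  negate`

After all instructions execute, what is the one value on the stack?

0      -> [0]
dup    -> [0, 0]
drop   -> [0]
4      -> [0, 4]
drop   -> [0]
4      -> [0, 4]
-      -> [-4]
negate -> [4]
negate -> [-4]
negate -> [4]

4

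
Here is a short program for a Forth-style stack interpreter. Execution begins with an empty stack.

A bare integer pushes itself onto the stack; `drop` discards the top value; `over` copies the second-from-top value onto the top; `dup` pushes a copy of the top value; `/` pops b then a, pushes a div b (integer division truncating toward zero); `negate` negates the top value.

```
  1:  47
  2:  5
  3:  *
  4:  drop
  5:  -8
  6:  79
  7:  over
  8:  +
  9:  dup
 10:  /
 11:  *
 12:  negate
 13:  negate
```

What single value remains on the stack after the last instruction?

-8

47     -> 47
5      -> 47 5
*      -> 235
drop   -> (empty)
-8     -> -8
79     -> -8 79
over   -> -8 79 -8
+      -> -8 71
dup    -> -8 71 71
/      -> -8 1
*      -> -8
negate -> 8
negate -> -8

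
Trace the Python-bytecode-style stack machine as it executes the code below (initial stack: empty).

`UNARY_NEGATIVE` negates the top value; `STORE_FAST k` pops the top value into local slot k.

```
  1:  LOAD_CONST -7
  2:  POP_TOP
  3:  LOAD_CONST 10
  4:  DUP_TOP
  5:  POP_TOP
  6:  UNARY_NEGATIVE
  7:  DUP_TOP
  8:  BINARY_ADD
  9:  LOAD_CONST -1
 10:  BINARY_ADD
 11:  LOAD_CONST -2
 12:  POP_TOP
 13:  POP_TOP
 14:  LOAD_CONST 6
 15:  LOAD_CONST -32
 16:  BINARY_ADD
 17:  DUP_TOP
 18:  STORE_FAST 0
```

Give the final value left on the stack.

-26

LOAD_CONST -7  : -7
POP_TOP        : (empty)
LOAD_CONST 10  : 10
DUP_TOP        : 10 10
POP_TOP        : 10
UNARY_NEGATIVE : -10
DUP_TOP        : -10 -10
BINARY_ADD     : -20
LOAD_CONST -1  : -20 -1
BINARY_ADD     : -21
LOAD_CONST -2  : -21 -2
POP_TOP        : -21
POP_TOP        : (empty)
LOAD_CONST 6   : 6
LOAD_CONST -32 : 6 -32
BINARY_ADD     : -26
DUP_TOP        : -26 -26
STORE_FAST 0   : -26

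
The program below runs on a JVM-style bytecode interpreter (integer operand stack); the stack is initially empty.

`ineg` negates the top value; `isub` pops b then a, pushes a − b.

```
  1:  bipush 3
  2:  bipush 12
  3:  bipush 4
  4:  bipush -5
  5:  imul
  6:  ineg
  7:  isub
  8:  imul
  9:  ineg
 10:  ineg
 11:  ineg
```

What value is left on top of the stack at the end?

bipush 3  -> [3]
bipush 12 -> [3, 12]
bipush 4  -> [3, 12, 4]
bipush -5 -> [3, 12, 4, -5]
imul      -> [3, 12, -20]
ineg      -> [3, 12, 20]
isub      -> [3, -8]
imul      -> [-24]
ineg      -> [24]
ineg      -> [-24]
ineg      -> [24]

24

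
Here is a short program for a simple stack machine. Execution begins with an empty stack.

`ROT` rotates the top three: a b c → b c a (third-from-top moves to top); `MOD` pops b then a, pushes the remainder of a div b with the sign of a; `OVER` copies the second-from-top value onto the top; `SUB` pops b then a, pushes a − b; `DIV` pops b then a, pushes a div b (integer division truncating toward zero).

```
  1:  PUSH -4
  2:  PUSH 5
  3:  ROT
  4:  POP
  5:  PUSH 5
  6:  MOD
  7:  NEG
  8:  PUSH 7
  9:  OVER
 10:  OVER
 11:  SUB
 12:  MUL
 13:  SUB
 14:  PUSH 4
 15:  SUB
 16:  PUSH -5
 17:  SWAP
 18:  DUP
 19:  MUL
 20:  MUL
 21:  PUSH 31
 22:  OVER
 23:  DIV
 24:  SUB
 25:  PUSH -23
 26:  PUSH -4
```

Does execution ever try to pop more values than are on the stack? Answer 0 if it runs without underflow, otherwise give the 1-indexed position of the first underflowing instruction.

PUSH -4 -> -4
PUSH 5  -> -4 5
ROT  — needs 3 operands, stack has 2 → underflow

3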